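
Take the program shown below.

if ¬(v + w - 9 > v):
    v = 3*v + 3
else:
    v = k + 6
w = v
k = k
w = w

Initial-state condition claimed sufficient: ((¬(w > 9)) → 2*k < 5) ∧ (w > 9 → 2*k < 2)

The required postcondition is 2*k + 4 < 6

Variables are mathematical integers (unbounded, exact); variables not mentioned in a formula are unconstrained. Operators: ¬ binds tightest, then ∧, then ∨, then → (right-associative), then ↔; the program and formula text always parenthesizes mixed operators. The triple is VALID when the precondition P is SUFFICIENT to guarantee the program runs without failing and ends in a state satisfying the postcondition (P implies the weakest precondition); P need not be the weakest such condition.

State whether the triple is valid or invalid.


Working backward. After the program, the postcondition 2*k + 4 < 6 must hold; in canonical form it is 2*k < 2.
Before w := w: 2*k < 2
Before k := k: 2*k < 2
Before w := v: 2*k < 2
Then branch requires 2*k < 2; else branch requires 2*k < 2.
Before the if: ((¬(w > 9)) → 2*k < 2) ∧ (w > 9 → 2*k < 2)
The weakest precondition is ((¬(w > 9)) → 2*k < 2) ∧ (w > 9 → 2*k < 2).
Check whether ((¬(w > 9)) → 2*k < 5) ∧ (w > 9 → 2*k < 2) implies it.
Countermodel: at the initial state k = 1, w = 9, the precondition holds but the weakest precondition fails.
Answer: invalid


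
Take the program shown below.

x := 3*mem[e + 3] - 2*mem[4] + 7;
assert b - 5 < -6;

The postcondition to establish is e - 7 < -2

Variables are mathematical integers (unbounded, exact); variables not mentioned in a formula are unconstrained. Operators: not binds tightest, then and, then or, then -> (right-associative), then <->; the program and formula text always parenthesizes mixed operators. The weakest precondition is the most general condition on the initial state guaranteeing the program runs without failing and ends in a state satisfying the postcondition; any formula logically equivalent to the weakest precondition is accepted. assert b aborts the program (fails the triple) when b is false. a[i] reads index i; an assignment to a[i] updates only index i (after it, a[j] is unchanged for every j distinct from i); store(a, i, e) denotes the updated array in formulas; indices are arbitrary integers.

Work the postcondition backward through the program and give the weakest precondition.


Working backward. After the program, the postcondition e - 7 < -2 must hold; in canonical form it is e < 5.
Before assert b - 5 < -6: b < -1 and e < 5
Before x := 3*mem[e + 3] - 2*mem[4] + 7: b < -1 and e < 5
Answer: WP = b < -1 and e < 5


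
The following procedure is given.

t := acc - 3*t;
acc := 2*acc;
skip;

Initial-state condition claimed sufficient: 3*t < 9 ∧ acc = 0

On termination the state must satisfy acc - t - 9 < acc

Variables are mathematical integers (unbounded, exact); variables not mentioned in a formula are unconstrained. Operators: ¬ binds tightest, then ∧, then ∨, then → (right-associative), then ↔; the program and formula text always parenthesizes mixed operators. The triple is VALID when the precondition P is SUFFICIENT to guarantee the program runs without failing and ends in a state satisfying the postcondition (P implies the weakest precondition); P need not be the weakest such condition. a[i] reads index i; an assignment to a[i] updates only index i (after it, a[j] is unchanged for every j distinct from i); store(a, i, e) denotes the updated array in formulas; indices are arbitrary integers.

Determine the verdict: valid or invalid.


Working backward. After the program, the postcondition acc - t - 9 < acc must hold; in canonical form it is t > -9.
Before skip: t > -9
Before acc := 2*acc: t > -9
Before t := acc - 3*t: acc > 3*t - 9
The weakest precondition is acc > 3*t - 9.
Check whether 3*t < 9 ∧ acc = 0 implies it.
Every state satisfying the precondition satisfies the weakest precondition: the implication holds.
Answer: valid


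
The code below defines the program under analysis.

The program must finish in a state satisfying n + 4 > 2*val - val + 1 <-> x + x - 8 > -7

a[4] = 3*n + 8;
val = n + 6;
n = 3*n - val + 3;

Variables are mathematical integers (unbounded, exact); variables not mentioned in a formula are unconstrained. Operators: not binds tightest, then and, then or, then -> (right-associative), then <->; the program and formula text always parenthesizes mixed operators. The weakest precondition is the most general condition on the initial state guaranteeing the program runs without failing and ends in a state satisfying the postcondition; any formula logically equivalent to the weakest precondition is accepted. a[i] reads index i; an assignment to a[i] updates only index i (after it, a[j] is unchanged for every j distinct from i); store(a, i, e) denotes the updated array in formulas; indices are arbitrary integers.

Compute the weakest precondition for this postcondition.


Working backward. After the program, the postcondition n + 4 > 2*val - val + 1 <-> x + x - 8 > -7 must hold; in canonical form it is n > val - 3 <-> 2*x > 1.
Before n := 3*n - val + 3: 3*n > 2*val - 6 <-> 2*x > 1
Before val := n + 6: n > 6 <-> 2*x > 1
Before a[4] := 3*n + 8: n > 6 <-> 2*x > 1
Answer: WP = n > 6 <-> 2*x > 1


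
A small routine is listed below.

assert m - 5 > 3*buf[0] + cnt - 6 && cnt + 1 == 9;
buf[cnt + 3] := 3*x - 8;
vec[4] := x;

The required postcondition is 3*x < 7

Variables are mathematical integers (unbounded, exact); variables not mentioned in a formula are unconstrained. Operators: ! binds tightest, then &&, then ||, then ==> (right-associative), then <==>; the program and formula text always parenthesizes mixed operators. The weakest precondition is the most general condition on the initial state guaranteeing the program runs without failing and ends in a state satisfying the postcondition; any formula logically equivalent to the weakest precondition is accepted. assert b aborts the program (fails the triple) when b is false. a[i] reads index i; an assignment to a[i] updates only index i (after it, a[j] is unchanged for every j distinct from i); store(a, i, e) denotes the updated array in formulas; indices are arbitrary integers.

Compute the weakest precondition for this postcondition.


Working backward. After the program, 3*x < 7 must hold.
Before vec[4] := x: 3*x < 7
Before buf[cnt + 3] := 3*x - 8: 3*x < 7
Before assert m - 5 > 3*buf[0] + cnt - 6 && cnt + 1 == 9: m > 3*buf[0] + cnt - 1 && cnt == 8 && 3*x < 7
Answer: WP = m > 3*buf[0] + cnt - 1 && cnt == 8 && 3*x < 7


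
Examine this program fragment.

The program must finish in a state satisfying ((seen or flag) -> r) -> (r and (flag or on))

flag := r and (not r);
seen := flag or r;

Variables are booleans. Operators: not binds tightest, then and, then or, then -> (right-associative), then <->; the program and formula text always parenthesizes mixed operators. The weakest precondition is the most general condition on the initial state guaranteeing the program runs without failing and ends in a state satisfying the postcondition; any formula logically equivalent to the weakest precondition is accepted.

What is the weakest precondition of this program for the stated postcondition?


Working backward. After the program, ((seen or flag) -> r) -> (r and (flag or on)) must hold.
Before seen := flag or r: ((flag or r) -> r) -> (r and (flag or on))
Before flag := r and (not r): r and on
Answer: WP = r and on


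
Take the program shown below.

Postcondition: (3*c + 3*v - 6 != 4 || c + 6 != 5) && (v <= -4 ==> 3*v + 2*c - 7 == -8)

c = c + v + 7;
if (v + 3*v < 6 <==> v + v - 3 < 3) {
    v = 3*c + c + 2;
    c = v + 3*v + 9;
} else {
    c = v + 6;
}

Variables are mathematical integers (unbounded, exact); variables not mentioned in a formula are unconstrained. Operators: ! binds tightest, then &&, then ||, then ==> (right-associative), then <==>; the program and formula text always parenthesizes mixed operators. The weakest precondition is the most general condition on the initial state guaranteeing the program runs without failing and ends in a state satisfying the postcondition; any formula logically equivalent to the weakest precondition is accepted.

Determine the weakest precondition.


Working backward. After the program, the postcondition (3*c + 3*v - 6 != 4 || c + 6 != 5) && (v <= -4 ==> 3*v + 2*c - 7 == -8) must hold; in canonical form it is (3*c + 3*v != 10 || c != -1) && (v <= -4 ==> 2*c + 3*v == -1).
Then branch requires (60*c != -47 || 16*c != -18) && (4*c <= -6 ==> 44*c == -41); else branch requires (6*v != -8 || v != -7) && (v <= -4 ==> 5*v == -13).
Before the if: ((4*v < 6 <==> 2*v < 6) ==> ((60*c != -47 || 16*c != -18) && (4*c <= -6 ==> 44*c == -41))) && ((!(4*v < 6 <==> 2*v < 6)) ==> ((6*v != -8 || v != -7) && (v <= -4 ==> 5*v == -13)))
Before c := c + v + 7: ((4*v < 6 <==> 2*v < 6) ==> ((60*c + 60*v != -467 || 16*c + 16*v != -130) && (4*c + 4*v <= -34 ==> 44*c + 44*v == -349))) && ((!(4*v < 6 <==> 2*v < 6)) ==> ((6*v != -8 || v != -7) && (v <= -4 ==> 5*v == -13)))
Answer: WP = ((4*v < 6 <==> 2*v < 6) ==> ((60*c + 60*v != -467 || 16*c + 16*v != -130) && (4*c + 4*v <= -34 ==> 44*c + 44*v == -349))) && ((!(4*v < 6 <==> 2*v < 6)) ==> ((6*v != -8 || v != -7) && (v <= -4 ==> 5*v == -13)))


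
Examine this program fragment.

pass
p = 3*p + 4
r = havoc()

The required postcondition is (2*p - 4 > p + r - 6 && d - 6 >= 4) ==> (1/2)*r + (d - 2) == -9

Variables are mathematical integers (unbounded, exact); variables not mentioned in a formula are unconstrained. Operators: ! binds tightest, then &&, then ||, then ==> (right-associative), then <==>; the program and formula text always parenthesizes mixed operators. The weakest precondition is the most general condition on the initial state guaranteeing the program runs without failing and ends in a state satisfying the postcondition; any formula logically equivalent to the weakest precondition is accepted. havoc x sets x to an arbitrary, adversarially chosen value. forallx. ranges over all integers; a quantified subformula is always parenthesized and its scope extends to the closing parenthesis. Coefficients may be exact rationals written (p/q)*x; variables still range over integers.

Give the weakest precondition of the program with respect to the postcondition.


Working backward. After the program, the postcondition (2*p - 4 > p + r - 6 && d - 6 >= 4) ==> (1/2)*r + (d - 2) == -9 must hold; in canonical form it is (p > r - 2 && d >= 10) ==> d + (1/2)*r == -7.
Before havoc r: forall r_1. ((p > r_1 - 2 && d >= 10) ==> d + (1/2)*r_1 == -7)
Before p := 3*p + 4: forall r_1. ((3*p > r_1 - 6 && d >= 10) ==> d + (1/2)*r_1 == -7)
Before skip: forall r_1. ((3*p > r_1 - 6 && d >= 10) ==> d + (1/2)*r_1 == -7)
Answer: WP = forall r_1. ((3*p > r_1 - 6 && d >= 10) ==> d + (1/2)*r_1 == -7)


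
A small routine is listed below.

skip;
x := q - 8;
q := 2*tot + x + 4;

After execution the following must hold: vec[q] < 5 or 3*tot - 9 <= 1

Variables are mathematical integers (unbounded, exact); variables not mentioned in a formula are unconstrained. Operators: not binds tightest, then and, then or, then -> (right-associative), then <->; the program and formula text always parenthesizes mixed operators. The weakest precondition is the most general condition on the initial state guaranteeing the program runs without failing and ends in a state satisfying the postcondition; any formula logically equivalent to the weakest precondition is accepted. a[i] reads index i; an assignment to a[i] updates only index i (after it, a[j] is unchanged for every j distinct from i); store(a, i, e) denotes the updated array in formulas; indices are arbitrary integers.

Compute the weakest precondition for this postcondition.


Working backward. After the program, the postcondition vec[q] < 5 or 3*tot - 9 <= 1 must hold; in canonical form it is vec[q] < 5 or 3*tot <= 10.
Before q := 2*tot + x + 4: vec[2*tot + x + 4] < 5 or 3*tot <= 10
Before x := q - 8: vec[q + 2*tot - 4] < 5 or 3*tot <= 10
Before skip: vec[q + 2*tot - 4] < 5 or 3*tot <= 10
Answer: WP = vec[q + 2*tot - 4] < 5 or 3*tot <= 10


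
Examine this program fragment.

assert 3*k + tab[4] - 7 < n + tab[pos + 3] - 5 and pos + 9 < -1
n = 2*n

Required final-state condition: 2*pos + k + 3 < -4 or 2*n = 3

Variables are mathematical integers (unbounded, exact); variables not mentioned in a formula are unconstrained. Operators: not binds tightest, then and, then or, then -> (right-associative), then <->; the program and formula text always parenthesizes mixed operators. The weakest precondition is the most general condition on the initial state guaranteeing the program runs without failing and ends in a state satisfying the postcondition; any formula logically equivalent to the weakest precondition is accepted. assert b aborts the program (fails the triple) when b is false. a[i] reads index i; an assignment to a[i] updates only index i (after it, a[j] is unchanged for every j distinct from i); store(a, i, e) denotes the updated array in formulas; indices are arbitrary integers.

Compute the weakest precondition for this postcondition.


Working backward. After the program, the postcondition 2*pos + k + 3 < -4 or 2*n = 3 must hold; in canonical form it is k + 2*pos < -7 or 2*n = 3.
Before n := 2*n: k + 2*pos < -7 or 4*n = 3
Before assert 3*k + tab[4] - 7 < n + tab[pos + 3] - 5 and pos + 9 < -1: tab[4] + 3*k < tab[pos + 3] + n + 2 and pos < -10 and (k + 2*pos < -7 or 4*n = 3)
Answer: WP = tab[4] + 3*k < tab[pos + 3] + n + 2 and pos < -10 and (k + 2*pos < -7 or 4*n = 3)


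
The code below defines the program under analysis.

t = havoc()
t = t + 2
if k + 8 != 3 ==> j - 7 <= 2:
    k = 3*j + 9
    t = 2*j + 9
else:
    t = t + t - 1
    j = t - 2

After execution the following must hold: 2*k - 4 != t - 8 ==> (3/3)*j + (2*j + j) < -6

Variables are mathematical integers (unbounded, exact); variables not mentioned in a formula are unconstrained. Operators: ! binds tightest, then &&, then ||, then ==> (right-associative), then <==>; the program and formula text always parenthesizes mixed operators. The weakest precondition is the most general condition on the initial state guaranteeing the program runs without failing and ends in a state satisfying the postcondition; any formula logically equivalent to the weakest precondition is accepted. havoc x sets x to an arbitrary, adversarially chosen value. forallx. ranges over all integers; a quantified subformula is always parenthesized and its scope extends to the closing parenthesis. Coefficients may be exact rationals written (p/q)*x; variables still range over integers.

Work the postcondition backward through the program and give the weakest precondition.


Working backward. After the program, the postcondition 2*k - 4 != t - 8 ==> (3/3)*j + (2*j + j) < -6 must hold; in canonical form it is 2*k != t - 4 ==> 4*j < -6.
Then branch requires 4*j != -13 ==> 4*j < -6; else branch requires 2*k != 2*t - 5 ==> 8*t < 6.
Before the if: ((k != -5 ==> j <= 9) ==> (4*j != -13 ==> 4*j < -6)) && ((!(k != -5 ==> j <= 9)) ==> (2*k != 2*t - 5 ==> 8*t < 6))
Before t := t + 2: ((k != -5 ==> j <= 9) ==> (4*j != -13 ==> 4*j < -6)) && ((!(k != -5 ==> j <= 9)) ==> (2*k != 2*t - 1 ==> 8*t < -10))
Before havoc t: forall t_1. (((k != -5 ==> j <= 9) ==> (4*j != -13 ==> 4*j < -6)) && ((!(k != -5 ==> j <= 9)) ==> (2*k != 2*t_1 - 1 ==> 8*t_1 < -10)))
Answer: WP = forall t_1. (((k != -5 ==> j <= 9) ==> (4*j != -13 ==> 4*j < -6)) && ((!(k != -5 ==> j <= 9)) ==> (2*k != 2*t_1 - 1 ==> 8*t_1 < -10)))


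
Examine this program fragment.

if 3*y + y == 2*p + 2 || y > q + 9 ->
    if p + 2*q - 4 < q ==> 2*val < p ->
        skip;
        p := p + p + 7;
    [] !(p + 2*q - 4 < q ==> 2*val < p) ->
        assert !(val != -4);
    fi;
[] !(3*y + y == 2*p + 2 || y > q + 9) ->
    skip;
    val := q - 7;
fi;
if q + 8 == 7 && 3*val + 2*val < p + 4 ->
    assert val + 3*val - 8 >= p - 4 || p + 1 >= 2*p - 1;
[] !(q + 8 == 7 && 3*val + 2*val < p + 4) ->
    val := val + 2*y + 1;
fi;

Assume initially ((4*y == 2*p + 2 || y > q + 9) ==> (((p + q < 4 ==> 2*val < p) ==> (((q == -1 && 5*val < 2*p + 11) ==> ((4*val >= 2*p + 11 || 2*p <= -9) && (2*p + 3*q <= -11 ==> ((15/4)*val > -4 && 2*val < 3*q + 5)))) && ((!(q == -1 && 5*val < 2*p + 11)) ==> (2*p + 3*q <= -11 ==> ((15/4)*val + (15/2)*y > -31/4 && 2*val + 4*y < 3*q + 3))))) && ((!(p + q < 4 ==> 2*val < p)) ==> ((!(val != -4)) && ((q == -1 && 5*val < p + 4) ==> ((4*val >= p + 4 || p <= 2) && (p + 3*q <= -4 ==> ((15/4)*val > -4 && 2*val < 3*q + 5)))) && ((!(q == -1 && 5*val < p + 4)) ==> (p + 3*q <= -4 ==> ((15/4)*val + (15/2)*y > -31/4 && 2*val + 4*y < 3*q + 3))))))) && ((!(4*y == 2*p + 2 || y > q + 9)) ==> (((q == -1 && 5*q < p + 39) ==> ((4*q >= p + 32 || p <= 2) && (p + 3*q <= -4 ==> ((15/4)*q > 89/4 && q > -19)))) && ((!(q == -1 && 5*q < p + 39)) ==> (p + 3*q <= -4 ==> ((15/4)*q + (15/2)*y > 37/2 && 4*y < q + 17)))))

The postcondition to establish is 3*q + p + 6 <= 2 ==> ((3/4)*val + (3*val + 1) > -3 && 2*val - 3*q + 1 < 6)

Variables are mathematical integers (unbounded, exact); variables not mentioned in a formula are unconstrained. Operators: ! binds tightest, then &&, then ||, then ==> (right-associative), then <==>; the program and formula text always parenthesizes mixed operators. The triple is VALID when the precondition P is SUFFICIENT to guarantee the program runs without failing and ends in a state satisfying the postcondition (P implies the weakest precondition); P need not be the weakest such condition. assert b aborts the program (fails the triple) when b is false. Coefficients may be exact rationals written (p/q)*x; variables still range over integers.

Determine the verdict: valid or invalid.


Working backward. After the program, the postcondition 3*q + p + 6 <= 2 ==> ((3/4)*val + (3*val + 1) > -3 && 2*val - 3*q + 1 < 6) must hold; in canonical form it is p + 3*q <= -4 ==> ((15/4)*val > -4 && 2*val < 3*q + 5).
Then branch requires (4*val >= p + 4 || p <= 2) && (p + 3*q <= -4 ==> ((15/4)*val > -4 && 2*val < 3*q + 5)); else branch requires p + 3*q <= -4 ==> ((15/4)*val + (15/2)*y > -31/4 && 2*val + 4*y < 3*q + 3).
Before the if: ((q == -1 && 5*val < p + 4) ==> ((4*val >= p + 4 || p <= 2) && (p + 3*q <= -4 ==> ((15/4)*val > -4 && 2*val < 3*q + 5)))) && ((!(q == -1 && 5*val < p + 4)) ==> (p + 3*q <= -4 ==> ((15/4)*val + (15/2)*y > -31/4 && 2*val + 4*y < 3*q + 3)))
Then branch requires ((p + q < 4 ==> 2*val < p) ==> (((q == -1 && 5*val < 2*p + 11) ==> ((4*val >= 2*p + 11 || 2*p <= -5) && (2*p + 3*q <= -11 ==> ((15/4)*val > -4 && 2*val < 3*q + 5)))) && ((!(q == -1 && 5*val < 2*p + 11)) ==> (2*p + 3*q <= -11 ==> ((15/4)*val + (15/2)*y > -31/4 && 2*val + 4*y < 3*q + 3))))) && ((!(p + q < 4 ==> 2*val < p)) ==> ((!(val != -4)) && ((q == -1 && 5*val < p + 4) ==> ((4*val >= p + 4 || p <= 2) && (p + 3*q <= -4 ==> ((15/4)*val > -4 && 2*val < 3*q + 5)))) && ((!(q == -1 && 5*val < p + 4)) ==> (p + 3*q <= -4 ==> ((15/4)*val + (15/2)*y > -31/4 && 2*val + 4*y < 3*q + 3))))); else branch requires ((q == -1 && 5*q < p + 39) ==> ((4*q >= p + 32 || p <= 2) && (p + 3*q <= -4 ==> ((15/4)*q > 89/4 && q > -19)))) && ((!(q == -1 && 5*q < p + 39)) ==> (p + 3*q <= -4 ==> ((15/4)*q + (15/2)*y > 37/2 && 4*y < q + 17))).
Before the if: ((4*y == 2*p + 2 || y > q + 9) ==> (((p + q < 4 ==> 2*val < p) ==> (((q == -1 && 5*val < 2*p + 11) ==> ((4*val >= 2*p + 11 || 2*p <= -5) && (2*p + 3*q <= -11 ==> ((15/4)*val > -4 && 2*val < 3*q + 5)))) && ((!(q == -1 && 5*val < 2*p + 11)) ==> (2*p + 3*q <= -11 ==> ((15/4)*val + (15/2)*y > -31/4 && 2*val + 4*y < 3*q + 3))))) && ((!(p + q < 4 ==> 2*val < p)) ==> ((!(val != -4)) && ((q == -1 && 5*val < p + 4) ==> ((4*val >= p + 4 || p <= 2) && (p + 3*q <= -4 ==> ((15/4)*val > -4 && 2*val < 3*q + 5)))) && ((!(q == -1 && 5*val < p + 4)) ==> (p + 3*q <= -4 ==> ((15/4)*val + (15/2)*y > -31/4 && 2*val + 4*y < 3*q + 3))))))) && ((!(4*y == 2*p + 2 || y > q + 9)) ==> (((q == -1 && 5*q < p + 39) ==> ((4*q >= p + 32 || p <= 2) && (p + 3*q <= -4 ==> ((15/4)*q > 89/4 && q > -19)))) && ((!(q == -1 && 5*q < p + 39)) ==> (p + 3*q <= -4 ==> ((15/4)*q + (15/2)*y > 37/2 && 4*y < q + 17)))))
The weakest precondition is ((4*y == 2*p + 2 || y > q + 9) ==> (((p + q < 4 ==> 2*val < p) ==> (((q == -1 && 5*val < 2*p + 11) ==> ((4*val >= 2*p + 11 || 2*p <= -5) && (2*p + 3*q <= -11 ==> ((15/4)*val > -4 && 2*val < 3*q + 5)))) && ((!(q == -1 && 5*val < 2*p + 11)) ==> (2*p + 3*q <= -11 ==> ((15/4)*val + (15/2)*y > -31/4 && 2*val + 4*y < 3*q + 3))))) && ((!(p + q < 4 ==> 2*val < p)) ==> ((!(val != -4)) && ((q == -1 && 5*val < p + 4) ==> ((4*val >= p + 4 || p <= 2) && (p + 3*q <= -4 ==> ((15/4)*val > -4 && 2*val < 3*q + 5)))) && ((!(q == -1 && 5*val < p + 4)) ==> (p + 3*q <= -4 ==> ((15/4)*val + (15/2)*y > -31/4 && 2*val + 4*y < 3*q + 3))))))) && ((!(4*y == 2*p + 2 || y > q + 9)) ==> (((q == -1 && 5*q < p + 39) ==> ((4*q >= p + 32 || p <= 2) && (p + 3*q <= -4 ==> ((15/4)*q > 89/4 && q > -19)))) && ((!(q == -1 && 5*q < p + 39)) ==> (p + 3*q <= -4 ==> ((15/4)*q + (15/2)*y > 37/2 && 4*y < q + 17))))).
Check whether ((4*y == 2*p + 2 || y > q + 9) ==> (((p + q < 4 ==> 2*val < p) ==> (((q == -1 && 5*val < 2*p + 11) ==> ((4*val >= 2*p + 11 || 2*p <= -9) && (2*p + 3*q <= -11 ==> ((15/4)*val > -4 && 2*val < 3*q + 5)))) && ((!(q == -1 && 5*val < 2*p + 11)) ==> (2*p + 3*q <= -11 ==> ((15/4)*val + (15/2)*y > -31/4 && 2*val + 4*y < 3*q + 3))))) && ((!(p + q < 4 ==> 2*val < p)) ==> ((!(val != -4)) && ((q == -1 && 5*val < p + 4) ==> ((4*val >= p + 4 || p <= 2) && (p + 3*q <= -4 ==> ((15/4)*val > -4 && 2*val < 3*q + 5)))) && ((!(q == -1 && 5*val < p + 4)) ==> (p + 3*q <= -4 ==> ((15/4)*val + (15/2)*y > -31/4 && 2*val + 4*y < 3*q + 3))))))) && ((!(4*y == 2*p + 2 || y > q + 9)) ==> (((q == -1 && 5*q < p + 39) ==> ((4*q >= p + 32 || p <= 2) && (p + 3*q <= -4 ==> ((15/4)*q > 89/4 && q > -19)))) && ((!(q == -1 && 5*q < p + 39)) ==> (p + 3*q <= -4 ==> ((15/4)*q + (15/2)*y > 37/2 && 4*y < q + 17))))) implies it.
Every state satisfying the precondition satisfies the weakest precondition: the implication holds.
Answer: valid


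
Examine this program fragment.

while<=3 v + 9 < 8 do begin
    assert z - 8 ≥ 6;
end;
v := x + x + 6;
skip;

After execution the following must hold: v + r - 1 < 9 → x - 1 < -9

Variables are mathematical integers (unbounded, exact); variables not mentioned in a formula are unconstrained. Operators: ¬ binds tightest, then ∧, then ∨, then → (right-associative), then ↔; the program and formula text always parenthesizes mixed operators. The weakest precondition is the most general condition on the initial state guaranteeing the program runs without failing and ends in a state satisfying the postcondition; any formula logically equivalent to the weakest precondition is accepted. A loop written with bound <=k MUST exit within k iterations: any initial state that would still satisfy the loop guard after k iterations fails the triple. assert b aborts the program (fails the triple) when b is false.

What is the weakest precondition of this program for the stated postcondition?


Working backward. After the program, the postcondition v + r - 1 < 9 → x - 1 < -9 must hold; in canonical form it is r + v < 10 → x < -8.
Before skip: r + v < 10 → x < -8
Before v := x + x + 6: r + 2*x < 4 → x < -8
Before the loop (bound <=3), unroll the exhaustion recursion (WP_0 = exit-now case; WP_j = one more guarded iteration, up to j = 3):
  WP_0: (¬(v < -1)) ∧ (r + 2*x < 4 → x < -8)
  WP_1: (v < -1 → (z ≥ 14 ∧ (¬(v < -1)) ∧ (r + 2*x < 4 → x < -8))) ∧ ((¬(v < -1)) → (r + 2*x < 4 → x < -8))
  WP_2: (v < -1 → (z ≥ 14 ∧ (v < -1 → (z ≥ 14 ∧ (¬(v < -1)) ∧ (r + 2*x < 4 → x < -8))) ∧ ((¬(v < -1)) → (r + 2*x < 4 → x < -8)))) ∧ ((¬(v < -1)) → (r + 2*x < 4 → x < -8))
  WP_3: (v < -1 → (z ≥ 14 ∧ (v < -1 → (z ≥ 14 ∧ (v < -1 → (z ≥ 14 ∧ (¬(v < -1)) ∧ (r + 2*x < 4 → x < -8))) ∧ ((¬(v < -1)) → (r + 2*x < 4 → x < -8)))) ∧ ((¬(v < -1)) → (r + 2*x < 4 → x < -8)))) ∧ ((¬(v < -1)) → (r + 2*x < 4 → x < -8))
So before the loop: (v < -1 → (z ≥ 14 ∧ (v < -1 → (z ≥ 14 ∧ (v < -1 → (z ≥ 14 ∧ (¬(v < -1)) ∧ (r + 2*x < 4 → x < -8))) ∧ ((¬(v < -1)) → (r + 2*x < 4 → x < -8)))) ∧ ((¬(v < -1)) → (r + 2*x < 4 → x < -8)))) ∧ ((¬(v < -1)) → (r + 2*x < 4 → x < -8))
Answer: WP = (v < -1 → (z ≥ 14 ∧ (v < -1 → (z ≥ 14 ∧ (v < -1 → (z ≥ 14 ∧ (¬(v < -1)) ∧ (r + 2*x < 4 → x < -8))) ∧ ((¬(v < -1)) → (r + 2*x < 4 → x < -8)))) ∧ ((¬(v < -1)) → (r + 2*x < 4 → x < -8)))) ∧ ((¬(v < -1)) → (r + 2*x < 4 → x < -8))


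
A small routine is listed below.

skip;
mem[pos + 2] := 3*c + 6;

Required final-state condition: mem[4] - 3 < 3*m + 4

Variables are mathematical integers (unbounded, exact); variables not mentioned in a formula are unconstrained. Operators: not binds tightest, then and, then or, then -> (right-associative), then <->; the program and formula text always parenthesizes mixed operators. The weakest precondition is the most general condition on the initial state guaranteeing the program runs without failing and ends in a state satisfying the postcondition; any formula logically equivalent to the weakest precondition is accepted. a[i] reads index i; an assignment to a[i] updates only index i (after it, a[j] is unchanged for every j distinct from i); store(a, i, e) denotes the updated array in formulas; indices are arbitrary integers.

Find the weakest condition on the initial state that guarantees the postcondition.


Working backward. After the program, the postcondition mem[4] - 3 < 3*m + 4 must hold; in canonical form it is mem[4] < 3*m + 7.
Before mem[pos + 2] := 3*c + 6: store(mem, pos + 2, 3*c + 6)[4] < 3*m + 7
Before skip: store(mem, pos + 2, 3*c + 6)[4] < 3*m + 7
Answer: WP = store(mem, pos + 2, 3*c + 6)[4] < 3*m + 7


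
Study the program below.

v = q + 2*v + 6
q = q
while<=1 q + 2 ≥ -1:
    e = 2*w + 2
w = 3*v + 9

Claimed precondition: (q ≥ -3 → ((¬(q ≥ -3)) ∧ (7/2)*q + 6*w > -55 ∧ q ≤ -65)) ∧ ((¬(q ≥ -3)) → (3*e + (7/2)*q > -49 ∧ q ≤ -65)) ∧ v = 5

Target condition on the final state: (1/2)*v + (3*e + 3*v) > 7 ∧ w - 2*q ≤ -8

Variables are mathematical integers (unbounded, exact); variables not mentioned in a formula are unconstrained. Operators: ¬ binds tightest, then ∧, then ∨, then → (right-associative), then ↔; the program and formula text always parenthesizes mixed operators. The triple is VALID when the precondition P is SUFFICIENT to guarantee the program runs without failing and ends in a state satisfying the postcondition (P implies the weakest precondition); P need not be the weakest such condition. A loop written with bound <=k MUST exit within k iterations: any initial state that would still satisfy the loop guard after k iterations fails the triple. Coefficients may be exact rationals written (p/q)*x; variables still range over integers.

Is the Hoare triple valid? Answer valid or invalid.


Working backward. After the program, the postcondition (1/2)*v + (3*e + 3*v) > 7 ∧ w - 2*q ≤ -8 must hold; in canonical form it is 3*e + (7/2)*v > 7 ∧ w ≤ 2*q - 8.
Before w := 3*v + 9: 3*e + (7/2)*v > 7 ∧ 3*v ≤ 2*q - 17
Before the loop (bound <=1), unroll the exhaustion recursion (WP_0 = exit-now case; WP_j = one more guarded iteration, up to j = 1):
  WP_0: (¬(q ≥ -3)) ∧ 3*e + (7/2)*v > 7 ∧ 3*v ≤ 2*q - 17
  WP_1: (q ≥ -3 → ((¬(q ≥ -3)) ∧ (7/2)*v + 6*w > 1 ∧ 3*v ≤ 2*q - 17)) ∧ ((¬(q ≥ -3)) → (3*e + (7/2)*v > 7 ∧ 3*v ≤ 2*q - 17))
So before the loop: (q ≥ -3 → ((¬(q ≥ -3)) ∧ (7/2)*v + 6*w > 1 ∧ 3*v ≤ 2*q - 17)) ∧ ((¬(q ≥ -3)) → (3*e + (7/2)*v > 7 ∧ 3*v ≤ 2*q - 17))
Before q := q: (q ≥ -3 → ((¬(q ≥ -3)) ∧ (7/2)*v + 6*w > 1 ∧ 3*v ≤ 2*q - 17)) ∧ ((¬(q ≥ -3)) → (3*e + (7/2)*v > 7 ∧ 3*v ≤ 2*q - 17))
Before v := q + 2*v + 6: (q ≥ -3 → ((¬(q ≥ -3)) ∧ (7/2)*q + 7*v + 6*w > -20 ∧ q + 6*v ≤ -35)) ∧ ((¬(q ≥ -3)) → (3*e + (7/2)*q + 7*v > -14 ∧ q + 6*v ≤ -35))
The weakest precondition is (q ≥ -3 → ((¬(q ≥ -3)) ∧ (7/2)*q + 7*v + 6*w > -20 ∧ q + 6*v ≤ -35)) ∧ ((¬(q ≥ -3)) → (3*e + (7/2)*q + 7*v > -14 ∧ q + 6*v ≤ -35)).
Check whether (q ≥ -3 → ((¬(q ≥ -3)) ∧ (7/2)*q + 6*w > -55 ∧ q ≤ -65)) ∧ ((¬(q ≥ -3)) → (3*e + (7/2)*q > -49 ∧ q ≤ -65)) ∧ v = 5 implies it.
Every state satisfying the precondition satisfies the weakest precondition: the implication holds.
Answer: valid


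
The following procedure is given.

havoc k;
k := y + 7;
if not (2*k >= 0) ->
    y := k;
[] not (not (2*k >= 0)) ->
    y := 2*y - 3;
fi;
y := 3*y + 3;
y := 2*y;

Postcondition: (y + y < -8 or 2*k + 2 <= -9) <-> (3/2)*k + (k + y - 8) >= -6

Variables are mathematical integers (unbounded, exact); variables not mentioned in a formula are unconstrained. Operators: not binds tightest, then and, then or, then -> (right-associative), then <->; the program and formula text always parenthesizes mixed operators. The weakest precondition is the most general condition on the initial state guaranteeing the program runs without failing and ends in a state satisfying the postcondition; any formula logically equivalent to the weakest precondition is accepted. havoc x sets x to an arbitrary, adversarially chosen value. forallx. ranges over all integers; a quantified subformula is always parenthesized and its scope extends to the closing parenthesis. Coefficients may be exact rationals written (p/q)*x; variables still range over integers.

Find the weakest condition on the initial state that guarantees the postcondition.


Working backward. After the program, the postcondition (y + y < -8 or 2*k + 2 <= -9) <-> (3/2)*k + (k + y - 8) >= -6 must hold; in canonical form it is (2*y < -8 or 2*k <= -11) <-> (5/2)*k + y >= 2.
Before y := 2*y: (4*y < -8 or 2*k <= -11) <-> (5/2)*k + 2*y >= 2
Before y := 3*y + 3: (12*y < -20 or 2*k <= -11) <-> (5/2)*k + 6*y >= -4
Then branch requires (12*k < -20 or 2*k <= -11) <-> (17/2)*k >= -4; else branch requires (24*y < 16 or 2*k <= -11) <-> (5/2)*k + 12*y >= 14.
Before the if: ((not (2*k >= 0)) -> ((12*k < -20 or 2*k <= -11) <-> (17/2)*k >= -4)) and (2*k >= 0 -> ((24*y < 16 or 2*k <= -11) <-> (5/2)*k + 12*y >= 14))
Before k := y + 7: ((not (2*y >= -14)) -> ((12*y < -104 or 2*y <= -25) <-> (17/2)*y >= -127/2)) and (2*y >= -14 -> ((24*y < 16 or 2*y <= -25) <-> (29/2)*y >= -7/2))
Before havoc k: ((not (2*y >= -14)) -> ((12*y < -104 or 2*y <= -25) <-> (17/2)*y >= -127/2)) and (2*y >= -14 -> ((24*y < 16 or 2*y <= -25) <-> (29/2)*y >= -7/2))
Answer: WP = ((not (2*y >= -14)) -> ((12*y < -104 or 2*y <= -25) <-> (17/2)*y >= -127/2)) and (2*y >= -14 -> ((24*y < 16 or 2*y <= -25) <-> (29/2)*y >= -7/2))


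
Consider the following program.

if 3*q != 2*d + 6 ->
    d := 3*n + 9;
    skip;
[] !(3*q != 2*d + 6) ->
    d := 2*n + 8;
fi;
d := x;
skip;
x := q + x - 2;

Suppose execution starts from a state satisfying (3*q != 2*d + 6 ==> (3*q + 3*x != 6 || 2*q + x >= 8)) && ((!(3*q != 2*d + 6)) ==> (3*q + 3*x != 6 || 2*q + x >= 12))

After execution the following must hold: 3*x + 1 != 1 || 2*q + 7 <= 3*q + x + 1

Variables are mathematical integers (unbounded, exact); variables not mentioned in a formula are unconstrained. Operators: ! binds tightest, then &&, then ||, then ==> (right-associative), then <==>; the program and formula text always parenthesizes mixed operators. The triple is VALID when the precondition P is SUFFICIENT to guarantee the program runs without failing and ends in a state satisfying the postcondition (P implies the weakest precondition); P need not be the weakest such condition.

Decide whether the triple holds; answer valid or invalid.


Working backward. After the program, the postcondition 3*x + 1 != 1 || 2*q + 7 <= 3*q + x + 1 must hold; in canonical form it is 3*x != 0 || q + x >= 6.
Before x := q + x - 2: 3*q + 3*x != 6 || 2*q + x >= 8
Before skip: 3*q + 3*x != 6 || 2*q + x >= 8
Before d := x: 3*q + 3*x != 6 || 2*q + x >= 8
Then branch requires 3*q + 3*x != 6 || 2*q + x >= 8; else branch requires 3*q + 3*x != 6 || 2*q + x >= 8.
Before the if: (3*q != 2*d + 6 ==> (3*q + 3*x != 6 || 2*q + x >= 8)) && ((!(3*q != 2*d + 6)) ==> (3*q + 3*x != 6 || 2*q + x >= 8))
The weakest precondition is (3*q != 2*d + 6 ==> (3*q + 3*x != 6 || 2*q + x >= 8)) && ((!(3*q != 2*d + 6)) ==> (3*q + 3*x != 6 || 2*q + x >= 8)).
Check whether (3*q != 2*d + 6 ==> (3*q + 3*x != 6 || 2*q + x >= 8)) && ((!(3*q != 2*d + 6)) ==> (3*q + 3*x != 6 || 2*q + x >= 12)) implies it.
Every state satisfying the precondition satisfies the weakest precondition: the implication holds.
Answer: valid


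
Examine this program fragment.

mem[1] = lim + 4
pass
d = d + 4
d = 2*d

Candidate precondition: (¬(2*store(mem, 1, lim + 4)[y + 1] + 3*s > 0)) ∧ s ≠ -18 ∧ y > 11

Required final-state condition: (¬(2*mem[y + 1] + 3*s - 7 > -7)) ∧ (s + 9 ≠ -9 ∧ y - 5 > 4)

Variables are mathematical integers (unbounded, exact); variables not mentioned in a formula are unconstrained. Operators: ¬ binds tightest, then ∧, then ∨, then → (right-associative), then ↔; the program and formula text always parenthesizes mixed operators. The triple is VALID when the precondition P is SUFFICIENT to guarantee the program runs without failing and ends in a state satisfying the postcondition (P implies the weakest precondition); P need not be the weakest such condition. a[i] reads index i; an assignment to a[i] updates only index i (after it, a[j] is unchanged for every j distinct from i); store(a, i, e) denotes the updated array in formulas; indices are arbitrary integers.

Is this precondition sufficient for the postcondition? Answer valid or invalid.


Working backward. After the program, the postcondition (¬(2*mem[y + 1] + 3*s - 7 > -7)) ∧ (s + 9 ≠ -9 ∧ y - 5 > 4) must hold; in canonical form it is (¬(2*mem[y + 1] + 3*s > 0)) ∧ s ≠ -18 ∧ y > 9.
Before d := 2*d: (¬(2*mem[y + 1] + 3*s > 0)) ∧ s ≠ -18 ∧ y > 9
Before d := d + 4: (¬(2*mem[y + 1] + 3*s > 0)) ∧ s ≠ -18 ∧ y > 9
Before skip: (¬(2*mem[y + 1] + 3*s > 0)) ∧ s ≠ -18 ∧ y > 9
Before mem[1] := lim + 4: (¬(2*store(mem, 1, lim + 4)[y + 1] + 3*s > 0)) ∧ s ≠ -18 ∧ y > 9
The weakest precondition is (¬(2*store(mem, 1, lim + 4)[y + 1] + 3*s > 0)) ∧ s ≠ -18 ∧ y > 9.
Check whether (¬(2*store(mem, 1, lim + 4)[y + 1] + 3*s > 0)) ∧ s ≠ -18 ∧ y > 11 implies it.
Every state satisfying the precondition satisfies the weakest precondition: the implication holds.
Answer: valid


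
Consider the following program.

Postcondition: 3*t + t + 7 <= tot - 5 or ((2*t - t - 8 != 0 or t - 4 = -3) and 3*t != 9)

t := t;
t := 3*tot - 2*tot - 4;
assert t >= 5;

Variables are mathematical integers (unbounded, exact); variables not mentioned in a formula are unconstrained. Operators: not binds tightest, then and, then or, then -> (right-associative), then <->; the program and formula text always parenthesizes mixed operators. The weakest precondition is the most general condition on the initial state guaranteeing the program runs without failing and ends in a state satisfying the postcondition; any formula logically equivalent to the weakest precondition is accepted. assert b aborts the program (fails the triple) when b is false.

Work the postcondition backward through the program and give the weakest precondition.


Working backward. After the program, the postcondition 3*t + t + 7 <= tot - 5 or ((2*t - t - 8 != 0 or t - 4 = -3) and 3*t != 9) must hold; in canonical form it is 4*t <= tot - 12 or ((t != 8 or t = 1) and 3*t != 9).
Before assert t >= 5: t >= 5 and (4*t <= tot - 12 or ((t != 8 or t = 1) and 3*t != 9))
Before t := 3*tot - 2*tot - 4: tot >= 9 and (3*tot <= 4 or ((tot != 12 or tot = 5) and 3*tot != 21))
Before t := t: tot >= 9 and (3*tot <= 4 or ((tot != 12 or tot = 5) and 3*tot != 21))
Answer: WP = tot >= 9 and (3*tot <= 4 or ((tot != 12 or tot = 5) and 3*tot != 21))


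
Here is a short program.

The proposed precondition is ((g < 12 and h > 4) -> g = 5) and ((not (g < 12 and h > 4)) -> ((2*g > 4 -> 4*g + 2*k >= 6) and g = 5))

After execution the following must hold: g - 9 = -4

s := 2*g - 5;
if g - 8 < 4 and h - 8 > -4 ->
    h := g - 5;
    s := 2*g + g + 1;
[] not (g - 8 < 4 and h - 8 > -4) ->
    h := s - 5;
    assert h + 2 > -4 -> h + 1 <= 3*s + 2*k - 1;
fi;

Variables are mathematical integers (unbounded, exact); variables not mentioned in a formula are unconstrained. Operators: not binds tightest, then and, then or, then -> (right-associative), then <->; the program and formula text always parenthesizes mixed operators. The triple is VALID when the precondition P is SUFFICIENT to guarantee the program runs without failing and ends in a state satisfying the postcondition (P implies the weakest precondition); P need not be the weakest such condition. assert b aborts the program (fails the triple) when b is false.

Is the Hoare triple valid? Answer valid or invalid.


Working backward. After the program, the postcondition g - 9 = -4 must hold; in canonical form it is g = 5.
Then branch requires g = 5; else branch requires (s > -1 -> 2*k + 2*s >= -3) and g = 5.
Before the if: ((g < 12 and h > 4) -> g = 5) and ((not (g < 12 and h > 4)) -> ((s > -1 -> 2*k + 2*s >= -3) and g = 5))
Before s := 2*g - 5: ((g < 12 and h > 4) -> g = 5) and ((not (g < 12 and h > 4)) -> ((2*g > 4 -> 4*g + 2*k >= 7) and g = 5))
The weakest precondition is ((g < 12 and h > 4) -> g = 5) and ((not (g < 12 and h > 4)) -> ((2*g > 4 -> 4*g + 2*k >= 7) and g = 5)).
Check whether ((g < 12 and h > 4) -> g = 5) and ((not (g < 12 and h > 4)) -> ((2*g > 4 -> 4*g + 2*k >= 6) and g = 5)) implies it.
Countermodel: at the initial state g = 5, h = 4, k = -7, the precondition holds but the weakest precondition fails.
Answer: invalid


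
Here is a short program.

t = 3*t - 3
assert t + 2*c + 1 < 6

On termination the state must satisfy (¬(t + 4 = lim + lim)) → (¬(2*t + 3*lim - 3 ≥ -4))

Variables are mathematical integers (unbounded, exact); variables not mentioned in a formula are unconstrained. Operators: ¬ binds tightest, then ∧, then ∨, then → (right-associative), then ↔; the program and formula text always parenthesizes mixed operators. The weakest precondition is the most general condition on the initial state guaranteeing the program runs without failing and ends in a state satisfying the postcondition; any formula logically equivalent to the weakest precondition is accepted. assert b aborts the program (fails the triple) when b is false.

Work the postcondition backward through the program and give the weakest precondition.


Working backward. After the program, the postcondition (¬(t + 4 = lim + lim)) → (¬(2*t + 3*lim - 3 ≥ -4)) must hold; in canonical form it is (¬(t = 2*lim - 4)) → (¬(3*lim + 2*t ≥ -1)).
Before assert t + 2*c + 1 < 6: 2*c + t < 5 ∧ ((¬(t = 2*lim - 4)) → (¬(3*lim + 2*t ≥ -1)))
Before t := 3*t - 3: 2*c + 3*t < 8 ∧ ((¬(3*t = 2*lim - 1)) → (¬(3*lim + 6*t ≥ 5)))
Answer: WP = 2*c + 3*t < 8 ∧ ((¬(3*t = 2*lim - 1)) → (¬(3*lim + 6*t ≥ 5)))


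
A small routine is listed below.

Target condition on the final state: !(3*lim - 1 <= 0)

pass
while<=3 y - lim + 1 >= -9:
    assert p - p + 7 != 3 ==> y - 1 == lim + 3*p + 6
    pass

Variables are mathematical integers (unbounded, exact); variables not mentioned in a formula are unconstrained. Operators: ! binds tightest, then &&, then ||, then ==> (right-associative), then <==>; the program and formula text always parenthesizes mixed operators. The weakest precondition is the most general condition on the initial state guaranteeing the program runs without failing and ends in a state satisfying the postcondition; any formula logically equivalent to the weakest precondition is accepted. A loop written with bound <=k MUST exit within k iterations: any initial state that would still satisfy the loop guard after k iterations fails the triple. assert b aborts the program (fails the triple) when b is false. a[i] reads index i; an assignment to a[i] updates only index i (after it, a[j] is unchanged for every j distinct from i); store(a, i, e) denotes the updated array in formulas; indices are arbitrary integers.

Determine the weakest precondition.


Working backward. After the program, the postcondition !(3*lim - 1 <= 0) must hold; in canonical form it is !(3*lim <= 1).
Before the loop (bound <=3), unroll the exhaustion recursion (WP_0 = exit-now case; WP_j = one more guarded iteration, up to j = 3):
  WP_0: (!(y >= lim - 10)) && (!(3*lim <= 1))
  WP_1: (y >= lim - 10 ==> (y == lim + 3*p + 7 && (!(y >= lim - 10)) && (!(3*lim <= 1)))) && ((!(y >= lim - 10)) ==> (!(3*lim <= 1)))
  WP_2: (y >= lim - 10 ==> (y == lim + 3*p + 7 && (y >= lim - 10 ==> (y == lim + 3*p + 7 && (!(y >= lim - 10)) && (!(3*lim <= 1)))) && ((!(y >= lim - 10)) ==> (!(3*lim <= 1))))) && ((!(y >= lim - 10)) ==> (!(3*lim <= 1)))
  WP_3: (y >= lim - 10 ==> (y == lim + 3*p + 7 && (y >= lim - 10 ==> (y == lim + 3*p + 7 && (y >= lim - 10 ==> (y == lim + 3*p + 7 && (!(y >= lim - 10)) && (!(3*lim <= 1)))) && ((!(y >= lim - 10)) ==> (!(3*lim <= 1))))) && ((!(y >= lim - 10)) ==> (!(3*lim <= 1))))) && ((!(y >= lim - 10)) ==> (!(3*lim <= 1)))
So before the loop: (y >= lim - 10 ==> (y == lim + 3*p + 7 && (y >= lim - 10 ==> (y == lim + 3*p + 7 && (y >= lim - 10 ==> (y == lim + 3*p + 7 && (!(y >= lim - 10)) && (!(3*lim <= 1)))) && ((!(y >= lim - 10)) ==> (!(3*lim <= 1))))) && ((!(y >= lim - 10)) ==> (!(3*lim <= 1))))) && ((!(y >= lim - 10)) ==> (!(3*lim <= 1)))
Before skip: (y >= lim - 10 ==> (y == lim + 3*p + 7 && (y >= lim - 10 ==> (y == lim + 3*p + 7 && (y >= lim - 10 ==> (y == lim + 3*p + 7 && (!(y >= lim - 10)) && (!(3*lim <= 1)))) && ((!(y >= lim - 10)) ==> (!(3*lim <= 1))))) && ((!(y >= lim - 10)) ==> (!(3*lim <= 1))))) && ((!(y >= lim - 10)) ==> (!(3*lim <= 1)))
Answer: WP = (y >= lim - 10 ==> (y == lim + 3*p + 7 && (y >= lim - 10 ==> (y == lim + 3*p + 7 && (y >= lim - 10 ==> (y == lim + 3*p + 7 && (!(y >= lim - 10)) && (!(3*lim <= 1)))) && ((!(y >= lim - 10)) ==> (!(3*lim <= 1))))) && ((!(y >= lim - 10)) ==> (!(3*lim <= 1))))) && ((!(y >= lim - 10)) ==> (!(3*lim <= 1)))
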